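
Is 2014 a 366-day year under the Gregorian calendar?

2014 is not a leap year.

No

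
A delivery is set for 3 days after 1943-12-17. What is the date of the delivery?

1943-12-20

Count 3 days after December 17, 1943:
Within December 1943: 20 − 17 = 3 days.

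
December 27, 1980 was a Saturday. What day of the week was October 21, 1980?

Count forward from the earlier date (October 21, 1980) to the later (December 27, 1980):
October 1980: 31 − 21 = 10 days remain.
Then November (30): 30 days.
December 1–27, 1980: 27 days.
Total: 10 + 30 + 27 = 67 days.
67 mod 7 = 4, so 4 days before Saturday is Tuesday.

Tuesday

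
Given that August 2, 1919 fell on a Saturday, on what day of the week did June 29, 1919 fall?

Count forward from the earlier date (June 29, 1919) to the later (August 2, 1919):
June 1919: 30 − 29 = 1 day remains.
Then July (31): 31 days.
August 1–2, 1919: 2 days.
Total: 1 + 31 + 2 = 34 days.
34 mod 7 = 6, so 6 days before Saturday is Sunday.

Sunday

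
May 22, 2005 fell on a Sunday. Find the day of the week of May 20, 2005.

Count forward from the earlier date (May 20, 2005) to the later (May 22, 2005):
Within May 2005: 22 − 20 = 2 days.
2 mod 7 = 2, so 2 days before Sunday is Friday.

Friday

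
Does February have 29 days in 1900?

1900 is not a leap year (divisible by 100 but not 400).

No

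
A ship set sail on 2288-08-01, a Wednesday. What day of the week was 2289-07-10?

Day-of-year of August 1, 2288: 214.
Day-of-year of July 10, 2289: 191.
2288 has 366 days, so 366 − 214 = 152 days remain in 2288.
Total: 152 + 191 = 343 days.
343 is a multiple of 7, so 2289-07-10 falls on the same weekday: Wednesday.

Wednesday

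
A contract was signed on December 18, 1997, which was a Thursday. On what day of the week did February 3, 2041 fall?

From December 18, 1997 to December 18, 2040: 43 years, of which 11 contain a Feb 29 — 32×365 + 11×366 = 15706 days.
(2000 is a leap year (divisible by 400).)
December 2040: 31 − 18 = 13 days remain.
Then January (31): 31 days.
February 1–3, 2041: 3 days (2041 is not a leap year).
Residual: 47 days.
Total: 15753 days.
15753 mod 7 = 3, so 3 days after Thursday is Sunday.

Sunday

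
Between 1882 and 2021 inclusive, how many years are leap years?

34

Years divisible by 4: 1884, 1888, …, 2020 — 35 in all.
Of these, 1900 is divisible by 100 but not 400, so not leap.
2000 is divisible by 400, so still leap.
Leap years: 35 − 1 = 34.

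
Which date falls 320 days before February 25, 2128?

April 11, 2127

Count 320 days before February 25, 2128:
April 2127: 30 − 11 = 19 days remain.
Then 9 full months totalling 276 days.
February 1–25, 2128: 25 days (2128 is a leap year).
Residual: 320 days.
Total: 320 days.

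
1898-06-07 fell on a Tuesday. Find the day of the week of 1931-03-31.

From June 7, 1898 to June 7, 1930: 32 years, of which 7 contain a Feb 29 — 25×365 + 7×366 = 11687 days.
(1900 is not a leap year (divisible by 100 but not 400).)
June 1930: 30 − 7 = 23 days remain.
Then July (31), August (31), September (30), October (31), November (30), December (31), January (31), February 1931 (28): 31 + 31 + 30 + 31 + 30 + 31 + 31 + 28 = 243 days.
March 1–31, 1931: 31 days.
Residual: 297 days.
Total: 11984 days.
11984 is a multiple of 7, so 1931-03-31 falls on the same weekday: Tuesday.

Tuesday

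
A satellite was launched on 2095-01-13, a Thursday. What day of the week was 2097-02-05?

January 2095: 31 − 13 = 18 days remain.
Then 24 full months totalling 731 days.
February 1–5, 2097: 5 days (2097 is not a leap year).
Total: 18 + 731 + 5 = 754 days.
754 mod 7 = 5, so 5 days after Thursday is Tuesday.

Tuesday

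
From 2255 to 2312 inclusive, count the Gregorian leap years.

Years divisible by 4: 2256, 2260, …, 2312 — 15 in all.
Of these, 2300 is divisible by 100 but not 400, so not leap.
Leap years: 15 − 1 = 14.

14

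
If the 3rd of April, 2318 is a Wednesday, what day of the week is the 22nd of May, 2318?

Wednesday

April 2318: 30 − 3 = 27 days remain.
May 1–22, 2318: 22 days.
Total: 27 + 22 = 49 days.
49 is a multiple of 7, so the 22nd of May, 2318 falls on the same weekday: Wednesday.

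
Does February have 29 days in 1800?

1800 is not a leap year (divisible by 100 but not 400).

No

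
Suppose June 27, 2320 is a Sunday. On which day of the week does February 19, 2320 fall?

Thursday

Count forward from the earlier date (February 19, 2320) to the later (June 27, 2320):
February 2320: 29 − 19 = 10 days remain (2320 is a leap year, so February has 29 days).
Then March (31), April (30), May (31): 31 + 30 + 31 = 92 days.
June 1–27, 2320: 27 days.
Total: 10 + 92 + 27 = 129 days.
129 mod 7 = 3, so 3 days before Sunday is Thursday.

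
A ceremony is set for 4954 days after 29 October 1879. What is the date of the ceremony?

22 May 1893

Count 4954 days after October 29, 1879:
Day-of-year of October 29, 1879: 302.
Day-of-year of May 22, 1893: 142.
1879 has 365 days, so 365 − 302 = 63 days remain in 1879.
Full years 1880–1892: 9 common + 4 leap = 9×365 + 4×366 = 4749 days.
Total: 63 + 4749 + 142 = 4954 days.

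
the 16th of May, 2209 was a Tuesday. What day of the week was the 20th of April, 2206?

Count forward from the earlier date (April 20, 2206) to the later (May 16, 2209):
Day-of-year of April 20, 2206: 110.
Day-of-year of May 16, 2209: 136.
2206 has 365 days, so 365 − 110 = 255 days remain in 2206.
Full years: 2207: 365; 2208: 366. Sum = 731.
Total: 255 + 731 + 136 = 1122 days.
1122 mod 7 = 2, so 2 days before Tuesday is Sunday.

Sunday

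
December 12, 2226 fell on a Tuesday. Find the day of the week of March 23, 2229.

Monday

December 12, 2226 → December 12, 2227: 365 days.
December 12, 2227 → December 12, 2228: 366 days (2228 is a leap year).
December 2228: 31 − 12 = 19 days remain.
Then January (31), February 2229 (28): 31 + 28 = 59 days.
March 1–23, 2229: 23 days.
Residual: 101 days.
Total: 832 days.
832 mod 7 = 6, so 6 days after Tuesday is Monday.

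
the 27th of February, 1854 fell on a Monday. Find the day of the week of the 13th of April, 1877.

Friday

Day-of-year of February 27, 1854: 58.
Day-of-year of April 13, 1877: 103.
1854 has 365 days, so 365 − 58 = 307 days remain in 1854.
Full years 1855–1876: 16 common + 6 leap = 16×365 + 6×366 = 8036 days.
Total: 307 + 8036 + 103 = 8446 days.
8446 mod 7 = 4, so 4 days after Monday is Friday.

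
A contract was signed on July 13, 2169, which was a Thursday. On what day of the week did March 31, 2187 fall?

Saturday

From July 13, 2169 to July 13, 2186: 17 years, of which 4 contain a Feb 29 — 13×365 + 4×366 = 6209 days.
July 2186: 31 − 13 = 18 days remain.
Then August (31), September (30), October (31), November (30), December (31), January (31), February 2187 (28): 31 + 30 + 31 + 30 + 31 + 31 + 28 = 212 days.
March 1–31, 2187: 31 days.
Residual: 261 days.
Total: 6470 days.
6470 mod 7 = 2, so 2 days after Thursday is Saturday.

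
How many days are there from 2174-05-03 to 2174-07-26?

May 2174: 31 − 3 = 28 days remain.
Then June (30): 30 days.
July 1–26, 2174: 26 days.
Total: 28 + 30 + 26 = 84 days.

84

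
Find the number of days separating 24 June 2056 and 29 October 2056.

June 2056: 30 − 24 = 6 days remain.
Then July (31), August (31), September (30): 31 + 31 + 30 = 92 days.
October 1–29, 2056: 29 days.
Total: 6 + 92 + 29 = 127 days.

127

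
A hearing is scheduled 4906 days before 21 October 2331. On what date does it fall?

16 May 2318

Count 4906 days before October 21, 2331:
Day-of-year of May 16, 2318: 136.
Day-of-year of October 21, 2331: 294.
2318 has 365 days, so 365 − 136 = 229 days remain in 2318.
Full years 2319–2330: 9 common + 3 leap = 9×365 + 3×366 = 4383 days.
Total: 229 + 4383 + 294 = 4906 days.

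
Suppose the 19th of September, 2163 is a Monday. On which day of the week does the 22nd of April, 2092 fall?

Tuesday

Count forward from the earlier date (April 22, 2092) to the later (September 19, 2163):
Day-of-year of April 22, 2092: 113.
Day-of-year of September 19, 2163: 262.
2092 has 366 days, so 366 − 113 = 253 days remain in 2092.
Full years 2093–2162: 54 common + 16 leap = 54×365 + 16×366 = 25566 days.
Total: 253 + 25566 + 262 = 26081 days.
26081 mod 7 = 6, so 6 days before Monday is Tuesday.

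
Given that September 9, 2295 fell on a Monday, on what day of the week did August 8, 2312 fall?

Thursday

From September 9, 2295 to September 9, 2311: 16 years, of which 3 contain a Feb 29 — 13×365 + 3×366 = 5843 days.
(2300 is not a leap year (divisible by 100 but not 400).)
September 2311: 30 − 9 = 21 days remain.
Then 10 full months totalling 305 days.
August 1–8, 2312: 8 days.
Residual: 334 days.
Total: 6177 days.
6177 mod 7 = 3, so 3 days after Monday is Thursday.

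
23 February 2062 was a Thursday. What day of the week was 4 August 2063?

Saturday

February 23, 2062 → February 23, 2063: 365 days.
February 2063: 28 − 23 = 5 days remain (2063 is not a leap year, so February has 28 days).
Then March (31), April (30), May (31), June (30), July (31): 31 + 30 + 31 + 30 + 31 = 153 days.
August 1–4, 2063: 4 days.
Residual: 162 days.
Total: 527 days.
527 mod 7 = 2, so 2 days after Thursday is Saturday.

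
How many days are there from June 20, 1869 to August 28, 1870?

434

June 20, 1869 → June 20, 1870: 365 days.
June 1870: 30 − 20 = 10 days remain.
Then July (31): 31 days.
August 1–28, 1870: 28 days.
Residual: 69 days.
Total: 434 days.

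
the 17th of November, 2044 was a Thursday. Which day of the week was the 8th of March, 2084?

From November 17, 2044 to November 17, 2083: 39 years, of which 9 contain a Feb 29 — 30×365 + 9×366 = 14244 days.
November 2083: 30 − 17 = 13 days remain.
Then December (31), January (31), February 2084 (29): 31 + 31 + 29 = 91 days.
March 1–8, 2084: 8 days.
Residual: 112 days.
Total: 14356 days.
14356 mod 7 = 6, so 6 days after Thursday is Wednesday.

Wednesday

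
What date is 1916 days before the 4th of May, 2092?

the 4th of February, 2087

Count 1916 days before May 4, 2092:
February 4, 2087 → February 4, 2088: 365 days.
February 4, 2088 → February 4, 2089: 366 days (2088 is a leap year).
February 4, 2089 → February 4, 2090: 365 days.
February 4, 2090 → February 4, 2091: 365 days.
February 4, 2091 → February 4, 2092: 365 days.
February 2092: 29 − 4 = 25 days remain (2092 is a leap year, so February has 29 days).
Then March (31), April (30): 31 + 30 = 61 days.
May 1–4, 2092: 4 days.
Residual: 90 days.
Total: 1916 days.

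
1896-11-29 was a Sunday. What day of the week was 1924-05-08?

Day-of-year of November 29, 1896: 334.
Day-of-year of May 8, 1924: 129.
1896 has 366 days, so 366 − 334 = 32 days remain in 1896.
Full years 1897–1923: 22 common + 5 leap = 22×365 + 5×366 = 9860 days.
Total: 32 + 9860 + 129 = 10021 days.
10021 mod 7 = 4, so 4 days after Sunday is Thursday.

Thursday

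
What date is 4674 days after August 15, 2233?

June 2, 2246

Count 4674 days after August 15, 2233:
Day-of-year of August 15, 2233: 227.
Day-of-year of June 2, 2246: 153.
2233 has 365 days, so 365 − 227 = 138 days remain in 2233.
Full years 2234–2245: 9 common + 3 leap = 9×365 + 3×366 = 4383 days.
Total: 138 + 4383 + 153 = 4674 days.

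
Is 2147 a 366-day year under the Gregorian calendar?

No

2147 is not a leap year.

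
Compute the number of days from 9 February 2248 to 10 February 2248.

1

Within February 2248: 10 − 9 = 1 day.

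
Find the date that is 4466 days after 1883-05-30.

1895-08-21

Count 4466 days after May 30, 1883:
Day-of-year of May 30, 1883: 150.
Day-of-year of August 21, 1895: 233.
1883 has 365 days, so 365 − 150 = 215 days remain in 1883.
Full years 1884–1894: 8 common + 3 leap = 8×365 + 3×366 = 4018 days.
Total: 215 + 4018 + 233 = 4466 days.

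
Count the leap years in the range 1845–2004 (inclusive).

Years divisible by 4: 1848, 1852, …, 2004 — 40 in all.
Of these, 1900 is divisible by 100 but not 400, so not leap.
2000 is divisible by 400, so still leap.
Leap years: 40 − 1 = 39.

39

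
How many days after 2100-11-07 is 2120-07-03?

Day-of-year of November 7, 2100: 311.
Day-of-year of July 3, 2120: 185.
2100 has 365 days, so 365 − 311 = 54 days remain in 2100.
Full years 2101–2119: 15 common + 4 leap = 15×365 + 4×366 = 6939 days.
Total: 54 + 6939 + 185 = 7178 days.

7178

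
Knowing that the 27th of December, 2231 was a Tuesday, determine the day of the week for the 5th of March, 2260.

Day-of-year of December 27, 2231: 361.
Day-of-year of March 5, 2260: 65.
2231 has 365 days, so 365 − 361 = 4 days remain in 2231.
Full years 2232–2259: 21 common + 7 leap = 21×365 + 7×366 = 10227 days.
Total: 4 + 10227 + 65 = 10296 days.
10296 mod 7 = 6, so 6 days after Tuesday is Monday.

Monday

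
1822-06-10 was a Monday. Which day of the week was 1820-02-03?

Count forward from the earlier date (February 3, 1820) to the later (June 10, 1822):
Day-of-year of February 3, 1820: 34.
Day-of-year of June 10, 1822: 161.
1820 has 366 days, so 366 − 34 = 332 days remain in 1820.
Full years: 1821: 365. Sum = 365.
Total: 332 + 365 + 161 = 858 days.
858 mod 7 = 4, so 4 days before Monday is Thursday.

Thursday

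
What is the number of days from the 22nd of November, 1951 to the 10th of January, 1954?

November 22, 1951 → November 22, 1952: 366 days (1952 is a leap year).
November 22, 1952 → November 22, 1953: 365 days.
November 1953: 30 − 22 = 8 days remain.
Then December (31): 31 days.
January 1–10, 1954: 10 days.
Residual: 49 days.
Total: 780 days.

780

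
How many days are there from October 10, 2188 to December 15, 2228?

14675

From October 10, 2188 to October 10, 2228: 40 years, of which 9 contain a Feb 29 — 31×365 + 9×366 = 14609 days.
(2200 is not a leap year (divisible by 100 but not 400).)
October 2228: 31 − 10 = 21 days remain.
Then November (30): 30 days.
December 1–15, 2228: 15 days.
Residual: 66 days.
Total: 14675 days.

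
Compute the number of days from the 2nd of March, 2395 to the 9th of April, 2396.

404

March 2, 2395 → March 2, 2396: 366 days (2396 is a leap year).
March 2396: 31 − 2 = 29 days remain.
April 1–9, 2396: 9 days.
Residual: 38 days.
Total: 404 days.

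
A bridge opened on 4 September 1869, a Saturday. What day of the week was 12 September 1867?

Thursday

Count forward from the earlier date (September 12, 1867) to the later (September 4, 1869):
September 1867: 30 − 12 = 18 days remain.
Then 23 full months totalling 701 days.
September 1–4, 1869: 4 days.
Total: 18 + 701 + 4 = 723 days.
723 mod 7 = 2, so 2 days before Saturday is Thursday.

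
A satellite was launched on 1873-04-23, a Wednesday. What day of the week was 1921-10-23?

Day-of-year of April 23, 1873: 113.
Day-of-year of October 23, 1921: 296.
1873 has 365 days, so 365 − 113 = 252 days remain in 1873.
Full years 1874–1920: 36 common + 11 leap = 36×365 + 11×366 = 17166 days.
Total: 252 + 17166 + 296 = 17714 days.
17714 mod 7 = 4, so 4 days after Wednesday is Sunday.

Sunday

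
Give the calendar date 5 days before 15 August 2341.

10 August 2341

Count 5 days before August 15, 2341:
Within August 2341: 15 − 10 = 5 days.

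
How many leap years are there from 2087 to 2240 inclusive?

37

Years divisible by 4: 2088, 2092, …, 2240 — 39 in all.
Of these, 2100, 2200 are divisible by 100 but not 400, so not leap.
Leap years: 39 − 2 = 37.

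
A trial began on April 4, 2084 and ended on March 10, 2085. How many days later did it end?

Day-of-year of April 4, 2084: 95.
Day-of-year of March 10, 2085: 69.
2084 has 366 days, so 366 − 95 = 271 days remain in 2084.
Total: 271 + 69 = 340 days.

340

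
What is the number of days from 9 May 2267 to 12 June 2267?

34

May 2267: 31 − 9 = 22 days remain.
June 1–12, 2267: 12 days.
Total: 22 + 12 = 34 days.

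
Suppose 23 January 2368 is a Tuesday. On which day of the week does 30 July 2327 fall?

Saturday

Count forward from the earlier date (July 30, 2327) to the later (January 23, 2368):
From July 30, 2327 to July 30, 2367: 40 years, of which 10 contain a Feb 29 — 30×365 + 10×366 = 14610 days.
July 2367: 31 − 30 = 1 day remains.
Then August (31), September (30), October (31), November (30), December (31): 31 + 30 + 31 + 30 + 31 = 153 days.
January 1–23, 2368: 23 days.
Residual: 177 days.
Total: 14787 days.
14787 mod 7 = 3, so 3 days before Tuesday is Saturday.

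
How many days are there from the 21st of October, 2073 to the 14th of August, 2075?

October 2073: 31 − 21 = 10 days remain.
Then 21 full months totalling 638 days.
August 1–14, 2075: 14 days.
Total: 10 + 638 + 14 = 662 days.

662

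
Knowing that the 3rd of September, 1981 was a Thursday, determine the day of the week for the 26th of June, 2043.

From September 3, 1981 to September 3, 2042: 61 years, of which 15 contain a Feb 29 — 46×365 + 15×366 = 22280 days.
(2000 is a leap year (divisible by 400).)
September 2042: 30 − 3 = 27 days remain.
Then October (31), November (30), December (31), January (31), February 2043 (28), March (31), April (30), May (31): 31 + 30 + 31 + 31 + 28 + 31 + 30 + 31 = 243 days.
June 1–26, 2043: 26 days.
Residual: 296 days.
Total: 22576 days.
22576 mod 7 = 1, so 1 day after Thursday is Friday.

Friday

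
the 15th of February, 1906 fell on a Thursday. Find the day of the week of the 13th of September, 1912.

Friday

Day-of-year of February 15, 1906: 46.
Day-of-year of September 13, 1912: 257.
1906 has 365 days, so 365 − 46 = 319 days remain in 1906.
Full years: 1907: 365; 1908: 366; 1909: 365; 1910: 365; 1911: 365. Sum = 1826.
Total: 319 + 1826 + 257 = 2402 days.
2402 mod 7 = 1, so 1 day after Thursday is Friday.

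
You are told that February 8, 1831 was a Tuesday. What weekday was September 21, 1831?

February 1831: 28 − 8 = 20 days remain (1831 is not a leap year, so February has 28 days).
Then March (31), April (30), May (31), June (30), July (31), August (31): 31 + 30 + 31 + 30 + 31 + 31 = 184 days.
September 1–21, 1831: 21 days.
Total: 20 + 184 + 21 = 225 days.
225 mod 7 = 1, so 1 day after Tuesday is Wednesday.

Wednesday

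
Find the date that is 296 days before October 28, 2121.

January 5, 2121

Count 296 days before October 28, 2121:
January 2121: 31 − 5 = 26 days remain.
Then February 2121 (28), March (31), April (30), May (31), June (30), July (31), August (31), September (30): 28 + 31 + 30 + 31 + 30 + 31 + 31 + 30 = 242 days.
October 1–28, 2121: 28 days.
Total: 26 + 242 + 28 = 296 days.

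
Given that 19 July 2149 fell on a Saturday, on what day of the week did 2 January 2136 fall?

Count forward from the earlier date (January 2, 2136) to the later (July 19, 2149):
Day-of-year of January 2, 2136: 2.
Day-of-year of July 19, 2149: 200.
2136 has 366 days, so 366 − 2 = 364 days remain in 2136.
Full years 2137–2148: 9 common + 3 leap = 9×365 + 3×366 = 4383 days.
Total: 364 + 4383 + 200 = 4947 days.
4947 mod 7 = 5, so 5 days before Saturday is Monday.

Monday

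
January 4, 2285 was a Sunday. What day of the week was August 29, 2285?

January 2285: 31 − 4 = 27 days remain.
Then February 2285 (28), March (31), April (30), May (31), June (30), July (31): 28 + 31 + 30 + 31 + 30 + 31 = 181 days.
August 1–29, 2285: 29 days.
Total: 27 + 181 + 29 = 237 days.
237 mod 7 = 6, so 6 days after Sunday is Saturday.

Saturday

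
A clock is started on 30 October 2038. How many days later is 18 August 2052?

5041

From October 30, 2038 to October 30, 2051: 13 years, of which 3 contain a Feb 29 — 10×365 + 3×366 = 4748 days.
October 2051: 31 − 30 = 1 day remains.
Then 9 full months totalling 274 days.
August 1–18, 2052: 18 days.
Residual: 293 days.
Total: 5041 days.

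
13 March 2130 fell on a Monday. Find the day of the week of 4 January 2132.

March 2130: 31 − 13 = 18 days remain.
Then 21 full months totalling 640 days.
January 1–4, 2132: 4 days.
Total: 18 + 640 + 4 = 662 days.
662 mod 7 = 4, so 4 days after Monday is Friday.

Friday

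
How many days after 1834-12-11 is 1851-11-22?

6190

Day-of-year of December 11, 1834: 345.
Day-of-year of November 22, 1851: 326.
1834 has 365 days, so 365 − 345 = 20 days remain in 1834.
Full years 1835–1850: 12 common + 4 leap = 12×365 + 4×366 = 5844 days.
Total: 20 + 5844 + 326 = 6190 days.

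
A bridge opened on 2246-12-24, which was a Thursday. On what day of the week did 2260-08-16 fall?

Thursday

Day-of-year of December 24, 2246: 358.
Day-of-year of August 16, 2260: 229.
2246 has 365 days, so 365 − 358 = 7 days remain in 2246.
Full years 2247–2259: 10 common + 3 leap = 10×365 + 3×366 = 4748 days.
Total: 7 + 4748 + 229 = 4984 days.
4984 is a multiple of 7, so 2260-08-16 falls on the same weekday: Thursday.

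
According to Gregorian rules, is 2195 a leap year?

No

2195 is not a leap year.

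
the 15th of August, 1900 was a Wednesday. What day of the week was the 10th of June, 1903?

Wednesday

Day-of-year of August 15, 1900: 227.
Day-of-year of June 10, 1903: 161.
1900 has 365 days, so 365 − 227 = 138 days remain in 1900.
Full years: 1901: 365; 1902: 365. Sum = 730.
Total: 138 + 730 + 161 = 1029 days.
1029 is a multiple of 7, so the 10th of June, 1903 falls on the same weekday: Wednesday.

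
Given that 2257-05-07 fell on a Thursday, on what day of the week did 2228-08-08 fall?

Count forward from the earlier date (August 8, 2228) to the later (May 7, 2257):
Day-of-year of August 8, 2228: 221.
Day-of-year of May 7, 2257: 127.
2228 has 366 days, so 366 − 221 = 145 days remain in 2228.
Full years 2229–2256: 21 common + 7 leap = 21×365 + 7×366 = 10227 days.
Total: 145 + 10227 + 127 = 10499 days.
10499 mod 7 = 6, so 6 days before Thursday is Friday.

Friday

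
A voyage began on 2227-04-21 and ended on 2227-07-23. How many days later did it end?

93

April 2227: 30 − 21 = 9 days remain.
Then May (31), June (30): 31 + 30 = 61 days.
July 1–23, 2227: 23 days.
Total: 9 + 61 + 23 = 93 days.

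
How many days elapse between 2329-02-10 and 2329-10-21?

253

February 2329: 28 − 10 = 18 days remain (2329 is not a leap year, so February has 28 days).
Then March (31), April (30), May (31), June (30), July (31), August (31), September (30): 31 + 30 + 31 + 30 + 31 + 31 + 30 = 214 days.
October 1–21, 2329: 21 days.
Total: 18 + 214 + 21 = 253 days.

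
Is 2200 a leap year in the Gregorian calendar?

No

2200 is not a leap year (divisible by 100 but not 400).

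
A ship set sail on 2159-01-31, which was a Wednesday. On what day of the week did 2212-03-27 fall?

Day-of-year of January 31, 2159: 31.
Day-of-year of March 27, 2212: 87.
2159 has 365 days, so 365 − 31 = 334 days remain in 2159.
Full years 2160–2211: 40 common + 12 leap = 40×365 + 12×366 = 18992 days.
Total: 334 + 18992 + 87 = 19413 days.
19413 mod 7 = 2, so 2 days after Wednesday is Friday.

Friday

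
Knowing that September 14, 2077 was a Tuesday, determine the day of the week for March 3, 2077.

Count forward from the earlier date (March 3, 2077) to the later (September 14, 2077):
March 2077: 31 − 3 = 28 days remain.
Then April (30), May (31), June (30), July (31), August (31): 30 + 31 + 30 + 31 + 31 = 153 days.
September 1–14, 2077: 14 days.
Total: 28 + 153 + 14 = 195 days.
195 mod 7 = 6, so 6 days before Tuesday is Wednesday.

Wednesday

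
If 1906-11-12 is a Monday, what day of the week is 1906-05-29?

Tuesday

Count forward from the earlier date (May 29, 1906) to the later (November 12, 1906):
May 1906: 31 − 29 = 2 days remain.
Then June (30), July (31), August (31), September (30), October (31): 30 + 31 + 31 + 30 + 31 = 153 days.
November 1–12, 1906: 12 days.
Total: 2 + 153 + 12 = 167 days.
167 mod 7 = 6, so 6 days before Monday is Tuesday.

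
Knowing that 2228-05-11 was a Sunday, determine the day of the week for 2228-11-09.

May 2228: 31 − 11 = 20 days remain.
Then June (30), July (31), August (31), September (30), October (31): 30 + 31 + 31 + 30 + 31 = 153 days.
November 1–9, 2228: 9 days.
Total: 20 + 153 + 9 = 182 days.
182 is a multiple of 7, so 2228-11-09 falls on the same weekday: Sunday.

Sunday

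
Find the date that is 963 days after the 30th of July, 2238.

the 19th of March, 2241

Count 963 days after July 30, 2238:
July 30, 2238 → July 30, 2239: 365 days.
July 30, 2239 → July 30, 2240: 366 days (2240 is a leap year).
July 2240: 31 − 30 = 1 day remains.
Then August (31), September (30), October (31), November (30), December (31), January (31), February 2241 (28): 31 + 30 + 31 + 30 + 31 + 31 + 28 = 212 days.
March 1–19, 2241: 19 days.
Residual: 232 days.
Total: 963 days.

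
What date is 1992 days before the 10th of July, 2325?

the 26th of January, 2320

Count 1992 days before July 10, 2325:
January 26, 2320 → January 26, 2321: 366 days (2320 is a leap year).
January 26, 2321 → January 26, 2322: 365 days.
January 26, 2322 → January 26, 2323: 365 days.
January 26, 2323 → January 26, 2324: 365 days.
January 26, 2324 → January 26, 2325: 366 days (2324 is a leap year).
January 2325: 31 − 26 = 5 days remain.
Then February 2325 (28), March (31), April (30), May (31), June (30): 28 + 31 + 30 + 31 + 30 = 150 days.
July 1–10, 2325: 10 days.
Residual: 165 days.
Total: 1992 days.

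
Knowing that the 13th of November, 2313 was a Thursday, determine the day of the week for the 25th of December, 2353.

Day-of-year of November 13, 2313: 317.
Day-of-year of December 25, 2353: 359.
2313 has 365 days, so 365 − 317 = 48 days remain in 2313.
Full years 2314–2352: 29 common + 10 leap = 29×365 + 10×366 = 14245 days.
Total: 48 + 14245 + 359 = 14652 days.
14652 mod 7 = 1, so 1 day after Thursday is Friday.

Friday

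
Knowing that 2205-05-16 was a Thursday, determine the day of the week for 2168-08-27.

Saturday

Count forward from the earlier date (August 27, 2168) to the later (May 16, 2205):
Day-of-year of August 27, 2168: 240.
Day-of-year of May 16, 2205: 136.
2168 has 366 days, so 366 − 240 = 126 days remain in 2168.
Full years 2169–2204: 28 common + 8 leap = 28×365 + 8×366 = 13148 days.
Total: 126 + 13148 + 136 = 13410 days.
13410 mod 7 = 5, so 5 days before Thursday is Saturday.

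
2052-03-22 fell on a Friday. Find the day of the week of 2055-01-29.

March 22, 2052 → March 22, 2053: 365 days.
March 22, 2053 → March 22, 2054: 365 days.
March 2054: 31 − 22 = 9 days remain.
Then 9 full months totalling 275 days.
January 1–29, 2055: 29 days.
Residual: 313 days.
Total: 1043 days.
1043 is a multiple of 7, so 2055-01-29 falls on the same weekday: Friday.

Friday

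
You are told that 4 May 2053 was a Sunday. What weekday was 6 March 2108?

Tuesday

Day-of-year of May 4, 2053: 124.
Day-of-year of March 6, 2108: 66.
2053 has 365 days, so 365 − 124 = 241 days remain in 2053.
Full years 2054–2107: 42 common + 12 leap = 42×365 + 12×366 = 19722 days.
Total: 241 + 19722 + 66 = 20029 days.
20029 mod 7 = 2, so 2 days after Sunday is Tuesday.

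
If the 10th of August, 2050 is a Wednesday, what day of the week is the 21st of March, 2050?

Monday

Count forward from the earlier date (March 21, 2050) to the later (August 10, 2050):
March 2050: 31 − 21 = 10 days remain.
Then April (30), May (31), June (30), July (31): 30 + 31 + 30 + 31 = 122 days.
August 1–10, 2050: 10 days.
Total: 10 + 122 + 10 = 142 days.
142 mod 7 = 2, so 2 days before Wednesday is Monday.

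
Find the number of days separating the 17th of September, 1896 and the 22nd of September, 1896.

5

Within September 1896: 22 − 17 = 5 days.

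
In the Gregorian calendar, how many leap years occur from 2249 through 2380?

32

Years divisible by 4: 2252, 2256, …, 2380 — 33 in all.
Of these, 2300 is divisible by 100 but not 400, so not leap.
Leap years: 33 − 1 = 32.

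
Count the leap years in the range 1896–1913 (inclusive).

4

Years divisible by 4 in [1896, 1913]: 1896, 1900, 1904, 1908, 1912.
Of these, 1900 is divisible by 100 but not 400, so not leap.
Leap years: 5 − 1 = 4.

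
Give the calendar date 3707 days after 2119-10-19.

2129-12-12

Count 3707 days after October 19, 2119:
Day-of-year of October 19, 2119: 292.
Day-of-year of December 12, 2129: 346.
2119 has 365 days, so 365 − 292 = 73 days remain in 2119.
Full years 2120–2128: 6 common + 3 leap = 6×365 + 3×366 = 3288 days.
Total: 73 + 3288 + 346 = 3707 days.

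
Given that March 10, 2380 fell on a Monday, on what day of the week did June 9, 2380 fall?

Monday

March 2380: 31 − 10 = 21 days remain.
Then April (30), May (31): 30 + 31 = 61 days.
June 1–9, 2380: 9 days.
Total: 21 + 61 + 9 = 91 days.
91 is a multiple of 7, so June 9, 2380 falls on the same weekday: Monday.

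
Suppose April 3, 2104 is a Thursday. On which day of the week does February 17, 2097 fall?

Count forward from the earlier date (February 17, 2097) to the later (April 3, 2104):
From February 17, 2097 to February 17, 2104: 7 years, of which 0 contain a Feb 29 — 7×365 + 0×366 = 2555 days.
(2100 is not a leap year (divisible by 100 but not 400).)
February 2104: 29 − 17 = 12 days remain (2104 is a leap year, so February has 29 days).
Then March (31): 31 days.
April 1–3, 2104: 3 days.
Residual: 46 days.
Total: 2601 days.
2601 mod 7 = 4, so 4 days before Thursday is Sunday.

Sunday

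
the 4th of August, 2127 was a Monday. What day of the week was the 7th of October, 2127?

August 2127: 31 − 4 = 27 days remain.
Then September (30): 30 days.
October 1–7, 2127: 7 days.
Total: 27 + 30 + 7 = 64 days.
64 mod 7 = 1, so 1 day after Monday is Tuesday.

Tuesday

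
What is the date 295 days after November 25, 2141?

September 16, 2142

Count 295 days after November 25, 2141:
November 2141: 30 − 25 = 5 days remain.
Then 9 full months totalling 274 days.
September 1–16, 2142: 16 days.
Residual: 295 days.
Total: 295 days.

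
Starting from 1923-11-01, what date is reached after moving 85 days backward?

1923-08-08

Count 85 days before November 1, 1923:
August 1923: 31 − 8 = 23 days remain.
Then September (30), October (31): 30 + 31 = 61 days.
November 1, 1923: 1 day.
Total: 23 + 61 + 1 = 85 days.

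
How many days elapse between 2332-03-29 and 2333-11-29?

610

March 29, 2332 → March 29, 2333: 365 days.
March 2333: 31 − 29 = 2 days remain.
Then April (30), May (31), June (30), July (31), August (31), September (30), October (31): 30 + 31 + 30 + 31 + 31 + 30 + 31 = 214 days.
November 1–29, 2333: 29 days.
Residual: 245 days.
Total: 610 days.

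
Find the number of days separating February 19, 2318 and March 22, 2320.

762

February 2318: 28 − 19 = 9 days remain (2318 is not a leap year, so February has 28 days).
Then 24 full months totalling 731 days.
March 1–22, 2320: 22 days.
Total: 9 + 731 + 22 = 762 days.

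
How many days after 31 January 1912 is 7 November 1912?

January 1912: 31 − 31 = 0 days remain.
Then 9 full months totalling 274 days.
November 1–7, 1912: 7 days.
Total: 0 + 274 + 7 = 281 days.

281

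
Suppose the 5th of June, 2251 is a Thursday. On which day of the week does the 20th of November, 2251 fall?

June 2251: 30 − 5 = 25 days remain.
Then July (31), August (31), September (30), October (31): 31 + 31 + 30 + 31 = 123 days.
November 1–20, 2251: 20 days.
Total: 25 + 123 + 20 = 168 days.
168 is a multiple of 7, so the 20th of November, 2251 falls on the same weekday: Thursday.

Thursday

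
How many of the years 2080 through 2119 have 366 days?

9

Years divisible by 4 in [2080, 2119]: 2080, 2084, 2088, 2092, 2096, 2100, 2104, 2108, 2112, 2116.
Of these, 2100 is divisible by 100 but not 400, so not leap.
Leap years: 10 − 1 = 9.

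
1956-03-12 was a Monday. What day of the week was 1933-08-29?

Tuesday

Count forward from the earlier date (August 29, 1933) to the later (March 12, 1956):
Day-of-year of August 29, 1933: 241.
Day-of-year of March 12, 1956: 72.
1933 has 365 days, so 365 − 241 = 124 days remain in 1933.
Full years 1934–1955: 17 common + 5 leap = 17×365 + 5×366 = 8035 days.
Total: 124 + 8035 + 72 = 8231 days.
8231 mod 7 = 6, so 6 days before Monday is Tuesday.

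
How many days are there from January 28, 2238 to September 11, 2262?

Day-of-year of January 28, 2238: 28.
Day-of-year of September 11, 2262: 254.
2238 has 365 days, so 365 − 28 = 337 days remain in 2238.
Full years 2239–2261: 17 common + 6 leap = 17×365 + 6×366 = 8401 days.
Total: 337 + 8401 + 254 = 8992 days.

8992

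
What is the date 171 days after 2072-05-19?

2072-11-06

Count 171 days after May 19, 2072:
May 2072: 31 − 19 = 12 days remain.
Then June (30), July (31), August (31), September (30), October (31): 30 + 31 + 31 + 30 + 31 = 153 days.
November 1–6, 2072: 6 days.
Total: 12 + 153 + 6 = 171 days.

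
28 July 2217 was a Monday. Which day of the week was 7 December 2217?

Sunday

July 2217: 31 − 28 = 3 days remain.
Then August (31), September (30), October (31), November (30): 31 + 30 + 31 + 30 = 122 days.
December 1–7, 2217: 7 days.
Total: 3 + 122 + 7 = 132 days.
132 mod 7 = 6, so 6 days after Monday is Sunday.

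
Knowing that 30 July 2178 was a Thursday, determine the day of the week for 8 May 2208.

Sunday

Day-of-year of July 30, 2178: 211.
Day-of-year of May 8, 2208: 129.
2178 has 365 days, so 365 − 211 = 154 days remain in 2178.
Full years 2179–2207: 23 common + 6 leap = 23×365 + 6×366 = 10591 days.
Total: 154 + 10591 + 129 = 10874 days.
10874 mod 7 = 3, so 3 days after Thursday is Sunday.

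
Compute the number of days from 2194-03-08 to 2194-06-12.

96

March 2194: 31 − 8 = 23 days remain.
Then April (30), May (31): 30 + 31 = 61 days.
June 1–12, 2194: 12 days.
Total: 23 + 61 + 12 = 96 days.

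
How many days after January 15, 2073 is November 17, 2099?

9802

From January 15, 2073 to January 15, 2099: 26 years, of which 6 contain a Feb 29 — 20×365 + 6×366 = 9496 days.
January 2099: 31 − 15 = 16 days remain.
Then 9 full months totalling 273 days.
November 1–17, 2099: 17 days.
Residual: 306 days.
Total: 9802 days.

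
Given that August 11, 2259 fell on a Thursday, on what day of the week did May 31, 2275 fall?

From August 11, 2259 to August 11, 2274: 15 years, of which 4 contain a Feb 29 — 11×365 + 4×366 = 5479 days.
August 2274: 31 − 11 = 20 days remain.
Then September (30), October (31), November (30), December (31), January (31), February 2275 (28), March (31), April (30): 30 + 31 + 30 + 31 + 31 + 28 + 31 + 30 = 242 days.
May 1–31, 2275: 31 days.
Residual: 293 days.
Total: 5772 days.
5772 mod 7 = 4, so 4 days after Thursday is Monday.

Monday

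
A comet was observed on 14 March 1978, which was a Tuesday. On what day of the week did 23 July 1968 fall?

Tuesday

Count forward from the earlier date (July 23, 1968) to the later (March 14, 1978):
From July 23, 1968 to July 23, 1977: 9 years, of which 2 contain a Feb 29 — 7×365 + 2×366 = 3287 days.
July 1977: 31 − 23 = 8 days remain.
Then August (31), September (30), October (31), November (30), December (31), January (31), February 1978 (28): 31 + 30 + 31 + 30 + 31 + 31 + 28 = 212 days.
March 1–14, 1978: 14 days.
Residual: 234 days.
Total: 3521 days.
3521 is a multiple of 7, so 23 July 1968 falls on the same weekday: Tuesday.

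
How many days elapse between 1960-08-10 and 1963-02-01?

905

Day-of-year of August 10, 1960: 223.
Day-of-year of February 1, 1963: 32.
1960 has 366 days, so 366 − 223 = 143 days remain in 1960.
Full years: 1961: 365; 1962: 365. Sum = 730.
Total: 143 + 730 + 32 = 905 days.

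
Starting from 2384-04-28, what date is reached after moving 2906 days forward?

2392-04-12

Count 2906 days after April 28, 2384:
Day-of-year of April 28, 2384: 119.
Day-of-year of April 12, 2392: 103.
2384 has 366 days, so 366 − 119 = 247 days remain in 2384.
Full years 2385–2391: 6 common + 1 leap = 6×365 + 1×366 = 2556 days.
Total: 247 + 2556 + 103 = 2906 days.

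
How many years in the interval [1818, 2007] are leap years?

Years divisible by 4: 1820, 1824, …, 2004 — 47 in all.
Of these, 1900 is divisible by 100 but not 400, so not leap.
2000 is divisible by 400, so still leap.
Leap years: 47 − 1 = 46.

46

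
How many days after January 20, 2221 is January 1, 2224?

1076

Day-of-year of January 20, 2221: 20.
Day-of-year of January 1, 2224: 1.
2221 has 365 days, so 365 − 20 = 345 days remain in 2221.
Full years: 2222: 365; 2223: 365. Sum = 730.
Total: 345 + 730 + 1 = 1076 days.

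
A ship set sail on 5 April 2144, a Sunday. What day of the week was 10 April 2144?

Within April 2144: 10 − 5 = 5 days.
5 mod 7 = 5, so 5 days after Sunday is Friday.

Friday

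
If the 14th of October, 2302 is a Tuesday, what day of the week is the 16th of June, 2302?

Count forward from the earlier date (June 16, 2302) to the later (October 14, 2302):
June 2302: 30 − 16 = 14 days remain.
Then July (31), August (31), September (30): 31 + 31 + 30 = 92 days.
October 1–14, 2302: 14 days.
Total: 14 + 92 + 14 = 120 days.
120 mod 7 = 1, so 1 day before Tuesday is Monday.

Monday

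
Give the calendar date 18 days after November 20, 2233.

December 8, 2233

Count 18 days after November 20, 2233:
November 2233: 30 − 20 = 10 days remain.
December 1–8, 2233: 8 days.
Total: 10 + 8 = 18 days.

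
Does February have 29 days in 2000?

Yes

2000 is a leap year (divisible by 400).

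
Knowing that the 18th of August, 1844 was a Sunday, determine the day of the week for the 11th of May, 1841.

Tuesday

Count forward from the earlier date (May 11, 1841) to the later (August 18, 1844):
Day-of-year of May 11, 1841: 131.
Day-of-year of August 18, 1844: 231.
1841 has 365 days, so 365 − 131 = 234 days remain in 1841.
Full years: 1842: 365; 1843: 365. Sum = 730.
Total: 234 + 730 + 231 = 1195 days.
1195 mod 7 = 5, so 5 days before Sunday is Tuesday.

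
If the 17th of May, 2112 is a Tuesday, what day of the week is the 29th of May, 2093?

Count forward from the earlier date (May 29, 2093) to the later (May 17, 2112):
From May 29, 2093 to May 29, 2111: 18 years, of which 3 contain a Feb 29 — 15×365 + 3×366 = 6573 days.
(2100 is not a leap year (divisible by 100 but not 400).)
May 2111: 31 − 29 = 2 days remain.
Then 11 full months totalling 335 days.
May 1–17, 2112: 17 days.
Residual: 354 days.
Total: 6927 days.
6927 mod 7 = 4, so 4 days before Tuesday is Friday.

Friday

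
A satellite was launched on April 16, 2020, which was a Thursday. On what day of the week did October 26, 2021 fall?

Tuesday

April 16, 2020 → April 16, 2021: 365 days.
April 2021: 30 − 16 = 14 days remain.
Then May (31), June (30), July (31), August (31), September (30): 31 + 30 + 31 + 31 + 30 = 153 days.
October 1–26, 2021: 26 days.
Residual: 193 days.
Total: 558 days.
558 mod 7 = 5, so 5 days after Thursday is Tuesday.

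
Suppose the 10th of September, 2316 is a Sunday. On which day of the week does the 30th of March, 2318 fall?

September 10, 2316 → September 10, 2317: 365 days.
September 2317: 30 − 10 = 20 days remain.
Then October (31), November (30), December (31), January (31), February 2318 (28): 31 + 30 + 31 + 31 + 28 = 151 days.
March 1–30, 2318: 30 days.
Residual: 201 days.
Total: 566 days.
566 mod 7 = 6, so 6 days after Sunday is Saturday.

Saturday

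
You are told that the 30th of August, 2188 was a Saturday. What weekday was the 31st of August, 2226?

From August 30, 2188 to August 30, 2226: 38 years, of which 8 contain a Feb 29 — 30×365 + 8×366 = 13878 days.
(2200 is not a leap year (divisible by 100 but not 400).)
Within August 2226: 31 − 30 = 1 day.
Total: 13879 days.
13879 mod 7 = 5, so 5 days after Saturday is Thursday.

Thursday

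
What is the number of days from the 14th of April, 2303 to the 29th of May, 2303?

April 2303: 30 − 14 = 16 days remain.
May 1–29, 2303: 29 days.
Total: 16 + 29 = 45 days.

45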